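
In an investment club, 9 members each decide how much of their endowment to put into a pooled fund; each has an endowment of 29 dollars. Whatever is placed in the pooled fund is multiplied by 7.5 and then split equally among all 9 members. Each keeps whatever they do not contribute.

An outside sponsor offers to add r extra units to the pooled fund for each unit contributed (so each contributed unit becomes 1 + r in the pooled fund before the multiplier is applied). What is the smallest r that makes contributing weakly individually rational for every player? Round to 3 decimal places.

0.200

With matching at rate r, one contributed unit becomes (1 + r) in the pooled fund and returns 7.5 × (1 + r) / 9 to the contributor.
Setting this equal to 1: 1 + r = 9/7.5 = 1.2000.
So the minimum matching rate is r = 1.2000 − 1 = 0.200.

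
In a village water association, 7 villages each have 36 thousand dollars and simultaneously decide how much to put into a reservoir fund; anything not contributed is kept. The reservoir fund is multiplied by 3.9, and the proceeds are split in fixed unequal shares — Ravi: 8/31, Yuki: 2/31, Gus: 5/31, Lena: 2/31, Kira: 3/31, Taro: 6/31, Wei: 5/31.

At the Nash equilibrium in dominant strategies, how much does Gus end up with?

A player with share s gets back 3.9·s per unit contributed, so full contribution is dominant for anyone with s > 1/3.9 = 0.2564 and zero contribution is dominant for anyone below.
Only Ravi (8/31) clears that bar, contributing 36; the remaining 6 contribute 0. Total contributed: 36.
Gus keeps 36 and receives 3.9 × 36 × 5/31 = 22.65 from the reservoir fund, for a payoff of 58.65.

58.65 thousand dollars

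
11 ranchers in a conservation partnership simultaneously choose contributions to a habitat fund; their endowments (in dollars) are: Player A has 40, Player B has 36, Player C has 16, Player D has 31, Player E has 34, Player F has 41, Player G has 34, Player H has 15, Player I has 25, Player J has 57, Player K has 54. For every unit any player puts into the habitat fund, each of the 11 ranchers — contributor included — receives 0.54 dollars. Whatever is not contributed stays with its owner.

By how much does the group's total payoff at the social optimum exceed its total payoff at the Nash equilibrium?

The private return per contributed unit is 0.54 < 1 for everyone, so the Nash equilibrium is zero contribution and the group total is Σ E_j = 40 + 36 + 16 + 31 + 34 + 41 + 34 + 15 + 25 + 57 + 54 = 383.
Each contributed unit returns 5.940 to the group, so the social optimum is full contribution by everyone: group total = 5.940 × 383 = 2275.02.
Efficiency loss = (5.940 − 1) × 383 = 1892.02.

1892.02 dollars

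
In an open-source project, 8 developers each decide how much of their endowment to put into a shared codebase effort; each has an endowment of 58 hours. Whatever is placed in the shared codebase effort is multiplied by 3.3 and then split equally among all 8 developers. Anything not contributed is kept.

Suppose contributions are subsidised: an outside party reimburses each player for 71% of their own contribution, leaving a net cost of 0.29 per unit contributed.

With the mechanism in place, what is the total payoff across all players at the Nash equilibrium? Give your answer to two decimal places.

Under the mechanism each unit contributed yields (3.3/8) / 0.29 = 1.4224 back to its contributor per unit of net cost, which exceeds 1, making full contribution the dominant choice for everyone.
So the Nash equilibrium is full contribution by all 8; the group earns 8 × (58 × 0.71 + 3.3 × 58) = 1860.64.

1860.64 hours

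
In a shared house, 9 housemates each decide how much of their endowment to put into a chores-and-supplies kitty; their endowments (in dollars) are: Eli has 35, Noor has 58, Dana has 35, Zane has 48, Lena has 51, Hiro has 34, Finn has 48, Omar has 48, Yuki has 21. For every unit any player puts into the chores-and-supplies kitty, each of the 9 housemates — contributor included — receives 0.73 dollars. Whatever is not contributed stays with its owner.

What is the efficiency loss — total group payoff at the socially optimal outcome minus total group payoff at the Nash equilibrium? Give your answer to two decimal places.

2105.46 dollars

The private return per contributed unit is 0.73 < 1 for everyone, so the Nash equilibrium is zero contribution and the group total is Σ E_j = 35 + 58 + 35 + 48 + 51 + 34 + 48 + 48 + 21 = 378.
Each contributed unit returns 6.570 to the group, so the social optimum is full contribution by everyone: group total = 6.570 × 378 = 2483.46.
Efficiency loss = (6.570 − 1) × 378 = 2105.46.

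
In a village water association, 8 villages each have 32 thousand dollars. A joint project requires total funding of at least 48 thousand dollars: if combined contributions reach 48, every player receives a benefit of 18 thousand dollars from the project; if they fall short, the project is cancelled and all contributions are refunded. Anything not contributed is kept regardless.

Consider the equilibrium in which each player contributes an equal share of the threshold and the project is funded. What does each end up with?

Equal share of the threshold: 48/8 = 6.
At this profile no one gains by cutting their contribution: any cut drops the total below 48, the project is cancelled, contributions are refunded, and the deviator ends with 32, which is less than 32 − 6 + 18 = 44. Contributing more than 6 just wastes the excess. So contributing exactly 6 is a best response.
Each player's payoff: 32 − 6 + 18 = 44.

44 thousand dollars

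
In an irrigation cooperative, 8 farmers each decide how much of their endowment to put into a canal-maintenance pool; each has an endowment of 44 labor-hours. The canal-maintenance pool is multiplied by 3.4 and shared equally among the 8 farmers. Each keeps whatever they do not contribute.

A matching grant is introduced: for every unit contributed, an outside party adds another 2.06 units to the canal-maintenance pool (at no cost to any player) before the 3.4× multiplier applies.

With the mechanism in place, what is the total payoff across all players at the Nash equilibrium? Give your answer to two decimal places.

With the mechanism, a contributed unit returns 3.4 × 3.06 / 8 = 1.3005 per unit of net cost to the contributor — now above 1 — so contributing fully is weakly dominant for every player.
So the Nash equilibrium is full contribution by all 8; the group earns 3.4 × 3.06 × 352 = 3662.21.

3662.21 labor-hours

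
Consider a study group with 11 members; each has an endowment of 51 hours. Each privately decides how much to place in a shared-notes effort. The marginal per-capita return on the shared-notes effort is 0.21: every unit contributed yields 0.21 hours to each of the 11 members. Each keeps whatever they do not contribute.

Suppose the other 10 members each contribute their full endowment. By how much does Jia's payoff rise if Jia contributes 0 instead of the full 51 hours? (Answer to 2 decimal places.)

40.29 hours

Switching from a contribution of 51 to 0 lets Jia keep an extra 51 hours, but lowers the shared-notes effort by 51, which costs Jia their own share of that drop: 0.21 × 51 = 10.71.
Net gain = 51 − 10.71 = 40.29. The private return per contributed unit (0.21) is below 1, so free-riding is indeed the best response regardless of what the others do.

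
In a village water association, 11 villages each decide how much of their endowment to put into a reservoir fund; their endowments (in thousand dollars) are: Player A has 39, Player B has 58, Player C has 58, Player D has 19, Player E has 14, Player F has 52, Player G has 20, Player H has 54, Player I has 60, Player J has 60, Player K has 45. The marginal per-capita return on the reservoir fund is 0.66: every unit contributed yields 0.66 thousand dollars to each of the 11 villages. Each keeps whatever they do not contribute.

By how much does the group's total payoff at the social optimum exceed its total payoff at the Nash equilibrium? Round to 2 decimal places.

The private return per contributed unit is 0.66 < 1 for everyone, so the Nash equilibrium is zero contribution and the group total is Σ E_j = 39 + 58 + 58 + 19 + 14 + 52 + 20 + 54 + 60 + 60 + 45 = 479.
Each contributed unit returns 7.260 to the group, so the social optimum is full contribution by everyone: group total = 7.260 × 479 = 3477.54.
Efficiency loss = (7.260 − 1) × 479 = 2998.54.

2998.54 thousand dollars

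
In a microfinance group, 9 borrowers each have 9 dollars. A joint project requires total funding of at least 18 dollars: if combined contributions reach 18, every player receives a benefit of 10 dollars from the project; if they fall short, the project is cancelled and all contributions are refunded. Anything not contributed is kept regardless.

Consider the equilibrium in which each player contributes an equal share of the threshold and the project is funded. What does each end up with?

Equal share of the threshold: 18/9 = 2.
At this profile no one gains by cutting their contribution: any cut drops the total below 18, the project is cancelled, contributions are refunded, and the deviator ends with 9, which is less than 9 − 2 + 10 = 17. Contributing more than 2 just wastes the excess. So contributing exactly 2 is a best response.
Each player's payoff: 9 − 2 + 10 = 17.

17 dollars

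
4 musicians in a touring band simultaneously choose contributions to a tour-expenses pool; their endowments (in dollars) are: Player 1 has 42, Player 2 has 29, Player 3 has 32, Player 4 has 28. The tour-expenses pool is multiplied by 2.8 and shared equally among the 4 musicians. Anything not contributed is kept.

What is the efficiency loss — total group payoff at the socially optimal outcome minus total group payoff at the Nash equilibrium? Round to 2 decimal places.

235.80 dollars

The private return per contributed unit is 2.8/4 = 0.7000 < 1 for every player regardless of endowment, so the Nash equilibrium is zero contribution and the group total is Σ E_j = 42 + 29 + 32 + 28 = 131.
Each contributed unit returns 2.800 to the group, so the social optimum is full contribution by everyone: group total = 2.800 × 131 = 366.80.
Efficiency loss = (2.800 − 1) × 131 = 235.80.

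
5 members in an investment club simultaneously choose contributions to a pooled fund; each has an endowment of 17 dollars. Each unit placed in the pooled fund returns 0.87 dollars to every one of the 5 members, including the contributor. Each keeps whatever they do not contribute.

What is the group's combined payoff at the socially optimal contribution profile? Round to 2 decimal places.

Each contributed unit returns 4.350 to the group as a whole (0.87 to each of 5 players), which exceeds 1, so the social optimum is full contribution: group total = 4.350 × 85 = 369.75.

369.75 dollars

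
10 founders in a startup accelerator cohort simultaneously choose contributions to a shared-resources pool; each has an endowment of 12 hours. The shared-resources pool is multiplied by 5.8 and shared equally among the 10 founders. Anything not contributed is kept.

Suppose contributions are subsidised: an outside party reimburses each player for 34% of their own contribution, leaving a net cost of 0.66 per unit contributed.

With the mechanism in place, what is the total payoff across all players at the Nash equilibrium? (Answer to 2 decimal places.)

Even with the mechanism, each unit contributed returns only (5.8/10) / 0.66 = 0.8788 per unit of net cost, so contributing nothing is still dominant.
At the Nash equilibrium no one contributes; group total payoff = 10 × 12 = 120.

120.00 hours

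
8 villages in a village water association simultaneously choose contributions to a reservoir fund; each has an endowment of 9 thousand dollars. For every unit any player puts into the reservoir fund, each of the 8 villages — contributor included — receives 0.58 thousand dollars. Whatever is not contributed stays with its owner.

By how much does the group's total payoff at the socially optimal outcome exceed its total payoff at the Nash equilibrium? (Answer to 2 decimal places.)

The private return per contributed unit is 0.58 < 1, so contributing 0 is dominant for every player. At the Nash equilibrium everyone keeps their 9, and the group total is 8 × 9 = 72.
Each contributed unit returns 4.640 to the group as a whole (0.58 to each of 8 players), which exceeds 1, so the social optimum is full contribution: group total = 4.640 × 72 = 334.08.
Efficiency loss = 334.08 − 72 = 262.08.

262.08 thousand dollars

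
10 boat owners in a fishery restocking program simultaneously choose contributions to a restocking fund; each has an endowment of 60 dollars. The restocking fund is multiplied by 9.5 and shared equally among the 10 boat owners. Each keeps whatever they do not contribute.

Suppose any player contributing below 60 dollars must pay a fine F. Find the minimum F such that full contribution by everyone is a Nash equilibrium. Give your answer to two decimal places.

Given the others contribute fully, the best deviation is to contribute 0 (any partial contribution still incurs the fine and gives up units whose private return 0.9500 is below 1).
Deviating from 60 to 0 saves 60 dollars but forfeits the deviator's share of the drop in the restocking fund: 9.5/10 × 60 = 57.00.
So the deviation gain is 60 − 57.00 = 3.00, and the fine must be at least 3.00 dollars to wipe it out.

3.00 dollars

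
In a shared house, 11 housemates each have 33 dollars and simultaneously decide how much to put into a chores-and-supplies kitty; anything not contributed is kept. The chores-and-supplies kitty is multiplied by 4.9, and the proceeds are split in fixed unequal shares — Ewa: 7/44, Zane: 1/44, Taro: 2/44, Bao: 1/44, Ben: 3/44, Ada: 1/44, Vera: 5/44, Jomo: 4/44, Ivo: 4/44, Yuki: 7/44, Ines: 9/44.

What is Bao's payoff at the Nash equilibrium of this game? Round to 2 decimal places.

Each unit j contributes comes back to j as 4.9 × (j's share), so j prefers to contribute only if that share exceeds 1/4.9 = 0.2041; otherwise keeping the unit dominates.
Only Ines (9/44) clears that bar, contributing 33; the remaining 10 contribute 0. Total contributed: 33.
Bao keeps 33 and receives 4.9 × 33 × 1/44 = 3.68 from the chores-and-supplies kitty, for a payoff of 36.68.

36.68 dollars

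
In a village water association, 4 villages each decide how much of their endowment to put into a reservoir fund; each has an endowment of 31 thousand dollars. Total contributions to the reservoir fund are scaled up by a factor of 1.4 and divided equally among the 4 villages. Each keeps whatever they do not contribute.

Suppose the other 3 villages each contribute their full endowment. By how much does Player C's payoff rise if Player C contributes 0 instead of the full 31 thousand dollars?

20.15 thousand dollars

Switching from a contribution of 31 to 0 lets Player C keep an extra 31 thousand dollars, but lowers the reservoir fund by 31, which costs Player C their own share of that drop: 1.4/4 × 31 = 10.85.
Net gain = 31 − 10.85 = 20.15. The private return per contributed unit (0.3500) is below 1, so free-riding is indeed the best response regardless of what the others do.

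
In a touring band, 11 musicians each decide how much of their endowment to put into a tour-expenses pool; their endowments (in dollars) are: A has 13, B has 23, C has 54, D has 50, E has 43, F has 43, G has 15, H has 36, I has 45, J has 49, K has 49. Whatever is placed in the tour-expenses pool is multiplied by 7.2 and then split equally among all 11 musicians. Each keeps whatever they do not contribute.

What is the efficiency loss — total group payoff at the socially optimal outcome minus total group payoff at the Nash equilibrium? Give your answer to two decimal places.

2604.00 dollars

The private return per contributed unit is 7.2/11 = 0.6545 < 1 for every player regardless of endowment, so the Nash equilibrium is zero contribution and the group total is Σ E_j = 13 + 23 + 54 + 50 + 43 + 43 + 15 + 36 + 45 + 49 + 49 = 420.
Each contributed unit returns 7.200 to the group, so the social optimum is full contribution by everyone: group total = 7.200 × 420 = 3024.00.
Efficiency loss = (7.200 − 1) × 420 = 2604.00.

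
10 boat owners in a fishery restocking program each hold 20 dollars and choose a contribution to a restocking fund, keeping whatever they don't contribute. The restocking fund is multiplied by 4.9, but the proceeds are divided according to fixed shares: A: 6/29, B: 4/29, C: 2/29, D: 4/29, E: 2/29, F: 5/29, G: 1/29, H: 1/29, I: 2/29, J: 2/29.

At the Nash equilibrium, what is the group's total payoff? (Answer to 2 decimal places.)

278.00 dollars

Each unit j contributes comes back to j as 4.9 × (j's share), so j prefers to contribute only if that share exceeds 1/4.9 = 0.2041; otherwise keeping the unit dominates.
Only A (6/29) clears that bar, contributing 20; the remaining 9 contribute 0. Total contributed: 20.
The restocking fund pays out 4.9 × 20 = 98.00 in total (split across the unequal shares, but the aggregate is all that matters for the group sum).
The 9 free-riders keep 20 each, adding 180. Group total = 180 + 98.00 = 278.00.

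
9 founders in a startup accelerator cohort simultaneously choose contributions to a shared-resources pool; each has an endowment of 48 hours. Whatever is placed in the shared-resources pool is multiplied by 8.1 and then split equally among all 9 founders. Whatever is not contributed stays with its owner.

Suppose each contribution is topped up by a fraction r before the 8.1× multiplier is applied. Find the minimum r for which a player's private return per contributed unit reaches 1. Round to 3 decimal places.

With matching at rate r, one contributed unit becomes (1 + r) in the shared-resources pool and returns 8.1 × (1 + r) / 9 to the contributor.
Setting this equal to 1: 1 + r = 9/8.1 = 1.1111.
So the minimum matching rate is r = 1.1111 − 1 = 0.111.

0.111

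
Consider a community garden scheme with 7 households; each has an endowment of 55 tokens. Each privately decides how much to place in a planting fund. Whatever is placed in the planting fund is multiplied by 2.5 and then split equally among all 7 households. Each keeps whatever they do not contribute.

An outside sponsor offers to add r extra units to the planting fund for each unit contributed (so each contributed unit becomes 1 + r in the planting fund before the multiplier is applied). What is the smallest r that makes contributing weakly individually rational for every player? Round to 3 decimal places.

With matching at rate r, one contributed unit becomes (1 + r) in the planting fund and returns 2.5 × (1 + r) / 7 to the contributor.
Setting this equal to 1: 1 + r = 7/2.5 = 2.8000.
So the minimum matching rate is r = 2.8000 − 1 = 1.800.

1.800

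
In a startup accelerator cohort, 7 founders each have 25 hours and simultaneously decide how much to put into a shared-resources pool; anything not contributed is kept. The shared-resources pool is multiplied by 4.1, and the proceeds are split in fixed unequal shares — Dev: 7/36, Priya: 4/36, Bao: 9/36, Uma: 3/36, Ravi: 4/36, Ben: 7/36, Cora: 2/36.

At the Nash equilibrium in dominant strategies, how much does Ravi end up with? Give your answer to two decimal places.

For player j, contributing a unit is worthwhile iff 4.1 × (j's share) ≥ 1, i.e. iff j's share is at least 0.2439.
The only share above 0.2439 is Bao's 9/36, contributing 25; the remaining 6 contribute 0. Total contributed: 25.
Ravi keeps 25 and receives 4.1 × 25 × 4/36 = 11.39 from the shared-resources pool, for a payoff of 36.39.

36.39 hours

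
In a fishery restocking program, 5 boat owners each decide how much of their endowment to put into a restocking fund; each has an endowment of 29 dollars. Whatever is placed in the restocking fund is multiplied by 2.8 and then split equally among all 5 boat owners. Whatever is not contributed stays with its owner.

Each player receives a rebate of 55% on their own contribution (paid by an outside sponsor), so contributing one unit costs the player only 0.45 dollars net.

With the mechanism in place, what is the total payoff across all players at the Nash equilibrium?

485.75 dollars

Under the mechanism each unit contributed yields (2.8/5) / 0.45 = 1.2444 back to its contributor per unit of net cost, which exceeds 1, making full contribution the dominant choice for everyone.
So the Nash equilibrium is full contribution by all 5; the group earns 5 × (29 × 0.55 + 2.8 × 29) = 485.75.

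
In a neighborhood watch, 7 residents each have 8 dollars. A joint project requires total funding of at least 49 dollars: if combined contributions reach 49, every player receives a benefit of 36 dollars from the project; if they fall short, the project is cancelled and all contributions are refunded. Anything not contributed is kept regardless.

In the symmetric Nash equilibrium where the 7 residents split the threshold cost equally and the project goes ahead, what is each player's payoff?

Equal share of the threshold: 49/7 = 7.
At this profile no one gains by cutting their contribution: any cut drops the total below 49, the project is cancelled, contributions are refunded, and the deviator ends with 8, which is less than 8 − 7 + 36 = 37. Contributing more than 7 just wastes the excess. So contributing exactly 7 is a best response.
Each player's payoff: 8 − 7 + 36 = 37.

37 dollars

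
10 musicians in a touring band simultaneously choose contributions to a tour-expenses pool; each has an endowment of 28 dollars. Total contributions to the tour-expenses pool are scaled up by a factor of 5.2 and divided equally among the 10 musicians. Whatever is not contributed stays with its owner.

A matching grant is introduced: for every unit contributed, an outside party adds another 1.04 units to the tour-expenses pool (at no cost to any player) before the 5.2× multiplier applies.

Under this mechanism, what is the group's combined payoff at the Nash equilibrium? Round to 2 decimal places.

2970.24 dollars

Under the mechanism each unit contributed yields 5.2 × 2.04 / 10 = 1.0608 back to its contributor per unit of net cost, which exceeds 1, making full contribution the dominant choice for everyone.
So the Nash equilibrium is full contribution by all 10; the group earns 5.2 × 2.04 × 280 = 2970.24.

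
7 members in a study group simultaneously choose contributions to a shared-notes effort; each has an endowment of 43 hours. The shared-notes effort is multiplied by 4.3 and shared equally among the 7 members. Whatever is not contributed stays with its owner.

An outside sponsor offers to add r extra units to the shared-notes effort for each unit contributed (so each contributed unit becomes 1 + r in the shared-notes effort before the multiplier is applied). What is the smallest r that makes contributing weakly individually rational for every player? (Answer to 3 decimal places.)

With matching at rate r, one contributed unit becomes (1 + r) in the shared-notes effort and returns 4.3 × (1 + r) / 7 to the contributor.
Setting this equal to 1: 1 + r = 7/4.3 = 1.6279.
So the minimum matching rate is r = 1.6279 − 1 = 0.628.

0.628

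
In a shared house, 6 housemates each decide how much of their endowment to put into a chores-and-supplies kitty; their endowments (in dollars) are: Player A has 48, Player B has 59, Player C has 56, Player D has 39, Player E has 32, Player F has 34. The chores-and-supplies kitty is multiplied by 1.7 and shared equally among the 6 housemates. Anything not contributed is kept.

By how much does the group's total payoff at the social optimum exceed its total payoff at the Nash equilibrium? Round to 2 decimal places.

The private return per contributed unit is 1.7/6 = 0.2833 < 1 for every player regardless of endowment, so the Nash equilibrium is zero contribution and the group total is Σ E_j = 48 + 59 + 56 + 39 + 32 + 34 = 268.
Each contributed unit returns 1.700 to the group, so the social optimum is full contribution by everyone: group total = 1.700 × 268 = 455.60.
Efficiency loss = (1.700 − 1) × 268 = 187.60.

187.60 dollars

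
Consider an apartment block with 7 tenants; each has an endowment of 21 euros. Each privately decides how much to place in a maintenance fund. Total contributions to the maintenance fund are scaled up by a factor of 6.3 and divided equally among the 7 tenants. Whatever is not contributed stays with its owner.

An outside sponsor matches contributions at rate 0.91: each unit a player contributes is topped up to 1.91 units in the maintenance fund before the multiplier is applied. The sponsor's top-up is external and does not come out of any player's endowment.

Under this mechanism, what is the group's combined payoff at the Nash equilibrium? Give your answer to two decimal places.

Under the mechanism each unit contributed yields 6.3 × 1.91 / 7 = 1.7190 back to its contributor per unit of net cost, which exceeds 1, making full contribution the dominant choice for everyone.
So the Nash equilibrium is full contribution by all 7; the group earns 6.3 × 1.91 × 147 = 1768.85.

1768.85 euros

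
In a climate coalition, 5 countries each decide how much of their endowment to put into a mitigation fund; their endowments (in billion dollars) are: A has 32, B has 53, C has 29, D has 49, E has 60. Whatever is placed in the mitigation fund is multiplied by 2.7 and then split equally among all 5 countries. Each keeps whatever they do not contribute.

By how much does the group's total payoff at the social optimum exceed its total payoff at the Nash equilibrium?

The private return per contributed unit is 2.7/5 = 0.5400 < 1 for every player regardless of endowment, so the Nash equilibrium is zero contribution and the group total is Σ E_j = 32 + 53 + 29 + 49 + 60 = 223.
Each contributed unit returns 2.700 to the group, so the social optimum is full contribution by everyone: group total = 2.700 × 223 = 602.10.
Efficiency loss = (2.700 − 1) × 223 = 379.10.

379.10 billion dollars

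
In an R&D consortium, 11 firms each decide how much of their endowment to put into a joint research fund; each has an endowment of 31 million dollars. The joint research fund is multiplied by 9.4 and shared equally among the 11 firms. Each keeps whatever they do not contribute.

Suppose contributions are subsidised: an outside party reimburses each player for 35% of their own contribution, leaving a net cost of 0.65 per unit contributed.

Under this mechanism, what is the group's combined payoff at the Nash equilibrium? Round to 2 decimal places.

3324.75 million dollars

Under the mechanism each unit contributed yields (9.4/11) / 0.65 = 1.3147 back to its contributor per unit of net cost, which exceeds 1, making full contribution the dominant choice for everyone.
So the Nash equilibrium is full contribution by all 11; the group earns 11 × (31 × 0.35 + 9.4 × 31) = 3324.75.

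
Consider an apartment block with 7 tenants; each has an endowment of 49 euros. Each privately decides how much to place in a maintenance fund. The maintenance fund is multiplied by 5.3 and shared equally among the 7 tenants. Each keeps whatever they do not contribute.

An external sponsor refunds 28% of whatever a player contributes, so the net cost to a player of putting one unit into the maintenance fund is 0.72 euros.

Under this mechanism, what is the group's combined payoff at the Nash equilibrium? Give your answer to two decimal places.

1913.94 euros

The effective private return per unit is now (5.3/7) / 0.72 = 1.0516 > 1, so every player's dominant strategy flips to full contribution.
So the Nash equilibrium is full contribution by all 7; the group earns 7 × (49 × 0.28 + 5.3 × 49) = 1913.94.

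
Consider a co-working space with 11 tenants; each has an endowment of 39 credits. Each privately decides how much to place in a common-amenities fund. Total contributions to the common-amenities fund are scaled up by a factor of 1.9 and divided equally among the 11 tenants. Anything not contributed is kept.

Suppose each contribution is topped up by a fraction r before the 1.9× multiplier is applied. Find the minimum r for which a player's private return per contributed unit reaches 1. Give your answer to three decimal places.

4.789

With matching at rate r, one contributed unit becomes (1 + r) in the common-amenities fund and returns 1.9 × (1 + r) / 11 to the contributor.
Setting this equal to 1: 1 + r = 11/1.9 = 5.7895.
So the minimum matching rate is r = 5.7895 − 1 = 4.789.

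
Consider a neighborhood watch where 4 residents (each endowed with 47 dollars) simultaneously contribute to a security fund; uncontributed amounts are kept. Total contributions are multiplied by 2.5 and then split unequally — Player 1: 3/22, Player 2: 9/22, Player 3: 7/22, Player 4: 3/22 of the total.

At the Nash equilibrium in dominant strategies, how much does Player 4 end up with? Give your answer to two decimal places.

For player j, contributing a unit is worthwhile iff 2.5 × (j's share) ≥ 1, i.e. iff j's share is at least 0.4000.
Only Player 2 (9/22) clears that bar, contributing 47; the remaining 3 contribute 0. Total contributed: 47.
Player 4 keeps 47 and receives 2.5 × 47 × 3/22 = 16.02 from the security fund, for a payoff of 63.02.

63.02 dollars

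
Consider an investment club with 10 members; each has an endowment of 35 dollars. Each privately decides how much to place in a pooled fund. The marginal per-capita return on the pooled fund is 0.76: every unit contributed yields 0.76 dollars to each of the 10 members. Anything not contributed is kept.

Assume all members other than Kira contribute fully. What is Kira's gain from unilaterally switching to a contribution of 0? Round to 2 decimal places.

Switching from a contribution of 35 to 0 lets Kira keep an extra 35 dollars, but lowers the pooled fund by 35, which costs Kira their own share of that drop: 0.76 × 35 = 26.60.
Net gain = 35 − 26.60 = 8.40. The private return per contributed unit (0.76) is below 1, so free-riding is indeed the best response regardless of what the others do.

8.40 dollars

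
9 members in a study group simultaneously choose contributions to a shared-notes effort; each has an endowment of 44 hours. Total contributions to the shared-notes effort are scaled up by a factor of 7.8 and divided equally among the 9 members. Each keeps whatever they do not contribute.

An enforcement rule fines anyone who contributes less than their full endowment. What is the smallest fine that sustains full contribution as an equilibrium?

5.87 hours

Given the others contribute fully, the best deviation is to contribute 0 (any partial contribution still incurs the fine and gives up units whose private return 0.8667 is below 1).
Deviating from 44 to 0 saves 44 hours but forfeits the deviator's share of the drop in the shared-notes effort: 7.8/9 × 44 = 38.13.
So the deviation gain is 44 − 38.13 = 5.87, and the fine must be at least 5.87 hours to wipe it out.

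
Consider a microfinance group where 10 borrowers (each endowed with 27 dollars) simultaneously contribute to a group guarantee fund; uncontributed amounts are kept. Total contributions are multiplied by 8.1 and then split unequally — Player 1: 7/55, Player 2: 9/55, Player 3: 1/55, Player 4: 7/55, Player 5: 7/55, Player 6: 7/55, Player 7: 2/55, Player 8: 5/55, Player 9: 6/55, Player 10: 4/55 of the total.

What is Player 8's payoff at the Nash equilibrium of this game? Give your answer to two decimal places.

For player j, contributing a unit is worthwhile iff 8.1 × (j's share) ≥ 1, i.e. iff j's share is at least 0.1235.
Player 1, Player 2, Player 4, Player 5 and Player 6 are above the threshold, contributing 27 each; the remaining 5 contribute 0. Total contributed: 135.
Player 8 keeps 27 and receives 8.1 × 135 × 5/55 = 99.41 from the group guarantee fund, for a payoff of 126.41.

126.41 dollars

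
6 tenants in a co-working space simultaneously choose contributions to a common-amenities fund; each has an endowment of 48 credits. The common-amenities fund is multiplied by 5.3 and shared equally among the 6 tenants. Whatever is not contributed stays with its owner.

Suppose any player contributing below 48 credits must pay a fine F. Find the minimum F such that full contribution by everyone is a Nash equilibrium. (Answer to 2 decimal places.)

5.60 credits

Given the others contribute fully, the best deviation is to contribute 0 (any partial contribution still incurs the fine and gives up units whose private return 0.8833 is below 1).
Deviating from 48 to 0 saves 48 credits but forfeits the deviator's share of the drop in the common-amenities fund: 5.3/6 × 48 = 42.40.
So the deviation gain is 48 − 42.40 = 5.60, and the fine must be at least 5.60 credits to wipe it out.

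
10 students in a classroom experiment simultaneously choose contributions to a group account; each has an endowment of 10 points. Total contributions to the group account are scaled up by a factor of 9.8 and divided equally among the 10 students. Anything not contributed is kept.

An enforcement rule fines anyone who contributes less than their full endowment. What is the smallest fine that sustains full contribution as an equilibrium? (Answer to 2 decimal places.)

0.20 points

Given the others contribute fully, the best deviation is to contribute 0 (any partial contribution still incurs the fine and gives up units whose private return 0.9800 is below 1).
Deviating from 10 to 0 saves 10 points but forfeits the deviator's share of the drop in the group account: 9.8/10 × 10 = 9.80.
So the deviation gain is 10 − 9.80 = 0.20, and the fine must be at least 0.20 points to wipe it out.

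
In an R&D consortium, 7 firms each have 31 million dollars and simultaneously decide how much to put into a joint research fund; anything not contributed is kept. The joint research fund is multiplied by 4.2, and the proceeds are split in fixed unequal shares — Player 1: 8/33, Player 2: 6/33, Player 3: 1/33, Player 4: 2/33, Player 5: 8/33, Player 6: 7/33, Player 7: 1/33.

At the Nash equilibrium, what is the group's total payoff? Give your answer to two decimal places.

A player with share s gets back 4.2·s per unit contributed, so full contribution is dominant for anyone with s > 1/4.2 = 0.2381 and zero contribution is dominant for anyone below.
Player 1 and Player 5 clear that bar, contributing 31 each; the remaining 5 contribute 0. Total contributed: 62.
The joint research fund pays out 4.2 × 62 = 260.40 in total (split across the unequal shares, but the aggregate is all that matters for the group sum).
The 5 free-riders keep 31 each, adding 155. Group total = 155 + 260.40 = 415.40.

415.40 million dollars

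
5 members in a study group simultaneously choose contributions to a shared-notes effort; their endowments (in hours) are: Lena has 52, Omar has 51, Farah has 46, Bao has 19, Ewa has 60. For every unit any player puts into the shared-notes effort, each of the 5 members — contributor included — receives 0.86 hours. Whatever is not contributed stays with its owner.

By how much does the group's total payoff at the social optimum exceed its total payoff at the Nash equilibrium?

The private return per contributed unit is 0.86 < 1 for everyone, so the Nash equilibrium is zero contribution and the group total is Σ E_j = 52 + 51 + 46 + 19 + 60 = 228.
Each contributed unit returns 4.300 to the group, so the social optimum is full contribution by everyone: group total = 4.300 × 228 = 980.40.
Efficiency loss = (4.300 − 1) × 228 = 752.40.

752.40 hours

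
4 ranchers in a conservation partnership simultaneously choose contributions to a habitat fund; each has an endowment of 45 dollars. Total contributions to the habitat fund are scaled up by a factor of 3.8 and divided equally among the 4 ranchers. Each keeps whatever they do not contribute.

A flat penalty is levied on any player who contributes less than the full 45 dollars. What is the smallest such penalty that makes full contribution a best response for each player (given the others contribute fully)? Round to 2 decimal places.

2.25 dollars

Given the others contribute fully, the best deviation is to contribute 0 (any partial contribution still incurs the fine and gives up units whose private return 0.9500 is below 1).
Deviating from 45 to 0 saves 45 dollars but forfeits the deviator's share of the drop in the habitat fund: 3.8/4 × 45 = 42.75.
So the deviation gain is 45 − 42.75 = 2.25, and the fine must be at least 2.25 dollars to wipe it out.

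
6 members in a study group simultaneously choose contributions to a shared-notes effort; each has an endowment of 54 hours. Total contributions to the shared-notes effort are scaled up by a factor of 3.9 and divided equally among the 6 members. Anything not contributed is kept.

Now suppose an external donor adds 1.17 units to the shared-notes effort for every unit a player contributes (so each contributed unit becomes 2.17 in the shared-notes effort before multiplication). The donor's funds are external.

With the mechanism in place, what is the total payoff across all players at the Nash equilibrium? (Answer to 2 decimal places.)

Under the mechanism each unit contributed yields 3.9 × 2.17 / 6 = 1.4105 back to its contributor per unit of net cost, which exceeds 1, making full contribution the dominant choice for everyone.
So the Nash equilibrium is full contribution by all 6; the group earns 3.9 × 2.17 × 324 = 2742.01.

2742.01 hours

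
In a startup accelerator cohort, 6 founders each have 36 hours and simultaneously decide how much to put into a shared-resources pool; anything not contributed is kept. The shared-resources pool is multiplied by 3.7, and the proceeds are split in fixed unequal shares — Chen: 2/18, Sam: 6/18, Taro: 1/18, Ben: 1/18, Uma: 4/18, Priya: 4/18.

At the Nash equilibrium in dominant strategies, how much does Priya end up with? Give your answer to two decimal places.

65.60 hours

A player with share s gets back 3.7·s per unit contributed, so full contribution is dominant for anyone with s > 1/3.7 = 0.2703 and zero contribution is dominant for anyone below.
Sam alone (share 6/18) is above the threshold, contributing 36; the remaining 5 contribute 0. Total contributed: 36.
Priya keeps 36 and receives 3.7 × 36 × 4/18 = 29.60 from the shared-resources pool, for a payoff of 65.60.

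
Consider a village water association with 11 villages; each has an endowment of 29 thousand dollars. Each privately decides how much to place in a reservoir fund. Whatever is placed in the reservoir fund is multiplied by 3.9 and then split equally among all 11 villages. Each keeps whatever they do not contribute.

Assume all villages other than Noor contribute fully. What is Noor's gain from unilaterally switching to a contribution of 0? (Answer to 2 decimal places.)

Switching from a contribution of 29 to 0 lets Noor keep an extra 29 thousand dollars, but lowers the reservoir fund by 29, which costs Noor their own share of that drop: 3.9/11 × 29 = 10.28.
Net gain = 29 − 10.28 = 18.72. The private return per contributed unit (0.3545) is below 1, so free-riding is indeed the best response regardless of what the others do.

18.72 thousand dollars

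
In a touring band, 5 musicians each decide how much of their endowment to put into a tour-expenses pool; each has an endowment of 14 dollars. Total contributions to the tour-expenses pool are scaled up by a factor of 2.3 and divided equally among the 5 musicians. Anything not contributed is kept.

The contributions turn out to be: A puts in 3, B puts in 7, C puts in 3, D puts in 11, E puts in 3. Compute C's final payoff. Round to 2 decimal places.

23.42 dollars

Total contributed: 3 + 7 + 3 + 11 + 3 = 27.
Each receives 2.3 × 27 / 5 = 12.42 from the tour-expenses pool.
C keeps 14 − 3 = 11, so C's payoff is 11 + 12.42 = 23.42.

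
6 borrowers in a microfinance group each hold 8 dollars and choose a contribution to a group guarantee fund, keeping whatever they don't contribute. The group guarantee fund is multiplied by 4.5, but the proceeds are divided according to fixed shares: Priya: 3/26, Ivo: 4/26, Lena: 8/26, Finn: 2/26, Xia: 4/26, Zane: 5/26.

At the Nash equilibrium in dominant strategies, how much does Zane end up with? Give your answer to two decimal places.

Player j's private return per contributed unit is 4.5 × (j's share). Contributing is weakly dominant for j when that share is at least 1/4.5 = 0.2222, and contributing 0 is dominant otherwise.
Lena alone (share 8/26) is above the threshold, contributing 8; the remaining 5 contribute 0. Total contributed: 8.
Zane keeps 8 and receives 4.5 × 8 × 5/26 = 6.92 from the group guarantee fund, for a payoff of 14.92.

14.92 dollars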